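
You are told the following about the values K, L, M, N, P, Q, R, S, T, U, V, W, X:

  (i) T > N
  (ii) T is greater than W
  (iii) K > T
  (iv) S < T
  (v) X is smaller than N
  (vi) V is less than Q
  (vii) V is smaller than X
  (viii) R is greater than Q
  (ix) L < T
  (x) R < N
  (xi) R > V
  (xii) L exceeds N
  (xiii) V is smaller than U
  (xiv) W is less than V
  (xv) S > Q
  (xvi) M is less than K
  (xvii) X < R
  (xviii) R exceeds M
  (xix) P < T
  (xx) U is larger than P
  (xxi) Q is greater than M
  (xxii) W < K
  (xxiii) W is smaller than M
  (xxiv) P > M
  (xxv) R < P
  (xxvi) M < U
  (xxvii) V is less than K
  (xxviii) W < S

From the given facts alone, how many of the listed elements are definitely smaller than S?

4

From S the given relations immediately reach W, Q.
From those, V, M — 4 in total.
No other element is forced below S by the given relations, so the count is 4.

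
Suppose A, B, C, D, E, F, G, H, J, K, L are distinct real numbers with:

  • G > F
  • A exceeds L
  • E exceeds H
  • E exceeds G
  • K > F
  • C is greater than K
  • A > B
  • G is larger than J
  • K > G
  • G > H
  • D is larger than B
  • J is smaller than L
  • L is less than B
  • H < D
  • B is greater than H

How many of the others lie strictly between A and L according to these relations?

1

The relations place L below A. An element lies strictly between them when it is forced above L and also forced below A.
Above L: {B, D}. Below A: {J, H, B}.
Intersection: {B} — 1.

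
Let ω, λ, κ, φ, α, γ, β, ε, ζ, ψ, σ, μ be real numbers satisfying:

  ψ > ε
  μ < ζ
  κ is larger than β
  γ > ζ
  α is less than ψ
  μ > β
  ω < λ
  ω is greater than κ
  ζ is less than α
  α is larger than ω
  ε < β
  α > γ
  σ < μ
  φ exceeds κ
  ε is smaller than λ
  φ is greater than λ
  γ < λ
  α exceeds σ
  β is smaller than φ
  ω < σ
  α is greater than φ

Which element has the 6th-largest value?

Piecing the relations together gives one ordering: ε < β < κ < ω < σ < μ < ζ < γ < λ < φ < α < ψ.
Counting 6 from the largest end gives ζ.

ζ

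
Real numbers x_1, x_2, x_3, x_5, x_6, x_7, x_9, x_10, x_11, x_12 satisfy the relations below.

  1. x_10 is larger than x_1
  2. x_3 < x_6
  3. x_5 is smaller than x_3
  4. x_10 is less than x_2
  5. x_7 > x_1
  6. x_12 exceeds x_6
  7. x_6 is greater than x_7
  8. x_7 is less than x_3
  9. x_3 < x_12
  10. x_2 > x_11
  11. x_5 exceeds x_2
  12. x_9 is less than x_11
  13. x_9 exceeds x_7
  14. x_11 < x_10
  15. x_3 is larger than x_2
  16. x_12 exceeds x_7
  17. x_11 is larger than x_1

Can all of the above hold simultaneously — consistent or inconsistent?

The single ordering x_1 < x_7 < x_9 < x_11 < x_10 < x_2 < x_5 < x_3 < x_6 < x_12 satisfies every listed relation, so no contradiction arises.

consistent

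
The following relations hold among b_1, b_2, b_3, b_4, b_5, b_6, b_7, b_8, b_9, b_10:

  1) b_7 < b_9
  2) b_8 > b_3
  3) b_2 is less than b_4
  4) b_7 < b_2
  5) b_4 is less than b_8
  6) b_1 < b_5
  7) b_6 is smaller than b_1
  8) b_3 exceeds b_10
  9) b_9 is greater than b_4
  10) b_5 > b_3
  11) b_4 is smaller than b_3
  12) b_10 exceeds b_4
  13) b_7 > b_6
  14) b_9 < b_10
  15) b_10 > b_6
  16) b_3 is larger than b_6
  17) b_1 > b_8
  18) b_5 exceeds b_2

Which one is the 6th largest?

Chaining the given pairs: b_6 < b_7 < b_2 < b_4 < b_9 < b_10 < b_3 < b_8 < b_1 < b_5.
Counting 6 from the largest end gives b_9.

b_9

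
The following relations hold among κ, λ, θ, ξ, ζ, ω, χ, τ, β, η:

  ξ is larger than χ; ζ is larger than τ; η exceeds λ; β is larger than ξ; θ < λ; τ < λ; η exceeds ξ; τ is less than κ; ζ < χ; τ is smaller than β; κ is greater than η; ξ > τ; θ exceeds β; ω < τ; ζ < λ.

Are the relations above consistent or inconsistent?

consistent

Every relation is compatible with ω < τ < ζ < χ < ξ < β < θ < λ < η < κ; the set is consistent.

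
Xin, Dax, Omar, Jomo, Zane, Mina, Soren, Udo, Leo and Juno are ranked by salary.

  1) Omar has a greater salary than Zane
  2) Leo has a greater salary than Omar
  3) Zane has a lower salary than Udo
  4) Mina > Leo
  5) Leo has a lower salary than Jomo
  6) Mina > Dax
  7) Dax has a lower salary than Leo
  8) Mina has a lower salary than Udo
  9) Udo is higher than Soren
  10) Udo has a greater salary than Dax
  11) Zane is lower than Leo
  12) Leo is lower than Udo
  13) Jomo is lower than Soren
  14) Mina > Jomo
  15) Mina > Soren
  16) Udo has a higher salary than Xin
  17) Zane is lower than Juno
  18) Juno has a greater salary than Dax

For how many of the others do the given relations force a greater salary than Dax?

From Dax the given relations immediately reach Juno, Leo, Mina, Udo.
From those, Jomo — 5 in total.
From those, Soren — 6 in total.
No other element is forced above Dax by the given relations, so the count is 6.

6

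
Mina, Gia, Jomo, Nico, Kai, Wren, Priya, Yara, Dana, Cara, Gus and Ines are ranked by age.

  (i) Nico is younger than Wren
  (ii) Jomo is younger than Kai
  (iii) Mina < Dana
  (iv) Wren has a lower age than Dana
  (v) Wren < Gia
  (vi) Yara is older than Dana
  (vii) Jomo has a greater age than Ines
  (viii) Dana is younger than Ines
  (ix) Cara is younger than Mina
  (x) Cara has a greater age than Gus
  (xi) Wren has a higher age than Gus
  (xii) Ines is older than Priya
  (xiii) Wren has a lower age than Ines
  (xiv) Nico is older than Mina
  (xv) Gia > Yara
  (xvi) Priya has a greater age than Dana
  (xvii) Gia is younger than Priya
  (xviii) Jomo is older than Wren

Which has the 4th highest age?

Priya

Piecing the relations together gives one ordering: Gus < Cara < Mina < Nico < Wren < Dana < Yara < Gia < Priya < Ines < Jomo < Kai.
Counting 4 from the largest end gives Priya.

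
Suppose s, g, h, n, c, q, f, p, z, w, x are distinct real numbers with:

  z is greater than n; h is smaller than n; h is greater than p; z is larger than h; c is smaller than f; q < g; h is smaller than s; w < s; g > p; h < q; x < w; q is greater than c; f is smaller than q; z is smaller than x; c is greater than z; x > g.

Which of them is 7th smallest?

Chaining the given pairs: p < h < n < z < c < f < q < g < x < w < s.
The 7th smallest is q.

q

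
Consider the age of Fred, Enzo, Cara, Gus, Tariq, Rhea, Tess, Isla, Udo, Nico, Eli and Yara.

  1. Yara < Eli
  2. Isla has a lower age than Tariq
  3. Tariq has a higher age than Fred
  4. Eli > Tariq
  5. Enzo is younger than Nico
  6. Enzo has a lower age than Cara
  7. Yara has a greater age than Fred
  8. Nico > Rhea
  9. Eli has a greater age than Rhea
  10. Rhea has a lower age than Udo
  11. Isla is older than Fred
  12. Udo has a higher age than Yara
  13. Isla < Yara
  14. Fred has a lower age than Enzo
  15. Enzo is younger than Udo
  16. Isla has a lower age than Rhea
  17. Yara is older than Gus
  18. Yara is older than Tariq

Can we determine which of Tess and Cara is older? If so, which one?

Following every chain through Cara: below Cara we get Fred, Enzo.
Tess is not reached, and no chain runs the other way from Tess to Cara.
So the given relations leave the order of Cara and Tess undetermined.

undetermined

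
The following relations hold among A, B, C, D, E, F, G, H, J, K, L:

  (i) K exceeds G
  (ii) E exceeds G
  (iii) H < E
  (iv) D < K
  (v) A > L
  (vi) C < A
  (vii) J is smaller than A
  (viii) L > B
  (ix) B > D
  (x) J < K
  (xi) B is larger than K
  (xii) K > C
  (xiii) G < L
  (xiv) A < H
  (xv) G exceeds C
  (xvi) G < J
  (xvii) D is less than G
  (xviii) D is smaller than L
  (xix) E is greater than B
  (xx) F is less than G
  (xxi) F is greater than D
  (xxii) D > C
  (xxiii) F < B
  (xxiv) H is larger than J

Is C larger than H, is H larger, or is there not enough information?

Following the relations from C: C < D < F < G < J < K < B < L < A < H.
So H is larger.

H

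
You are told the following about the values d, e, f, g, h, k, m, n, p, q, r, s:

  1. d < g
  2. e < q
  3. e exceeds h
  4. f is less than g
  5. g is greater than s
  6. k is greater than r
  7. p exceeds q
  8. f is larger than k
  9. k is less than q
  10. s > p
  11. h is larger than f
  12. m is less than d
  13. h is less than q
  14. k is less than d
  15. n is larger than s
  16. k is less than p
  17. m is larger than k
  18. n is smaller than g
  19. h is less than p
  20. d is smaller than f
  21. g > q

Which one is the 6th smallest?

h

Chaining the given pairs: r < k < m < d < f < h < e < q < p < s < n < g.
The 6th smallest is h.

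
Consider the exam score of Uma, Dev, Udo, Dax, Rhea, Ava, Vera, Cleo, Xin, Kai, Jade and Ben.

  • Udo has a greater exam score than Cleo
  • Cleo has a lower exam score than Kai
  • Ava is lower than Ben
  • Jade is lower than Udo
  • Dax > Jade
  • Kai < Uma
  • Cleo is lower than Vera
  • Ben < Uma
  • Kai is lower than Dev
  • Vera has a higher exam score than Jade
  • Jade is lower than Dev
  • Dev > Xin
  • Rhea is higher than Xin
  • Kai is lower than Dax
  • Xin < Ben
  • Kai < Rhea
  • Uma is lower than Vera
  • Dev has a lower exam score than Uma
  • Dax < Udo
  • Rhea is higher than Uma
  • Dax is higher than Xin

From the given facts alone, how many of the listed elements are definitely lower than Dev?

The elements the relations force below Dev are Cleo, Jade, Xin, Kai — no chain reaches any other.
That is 4.

4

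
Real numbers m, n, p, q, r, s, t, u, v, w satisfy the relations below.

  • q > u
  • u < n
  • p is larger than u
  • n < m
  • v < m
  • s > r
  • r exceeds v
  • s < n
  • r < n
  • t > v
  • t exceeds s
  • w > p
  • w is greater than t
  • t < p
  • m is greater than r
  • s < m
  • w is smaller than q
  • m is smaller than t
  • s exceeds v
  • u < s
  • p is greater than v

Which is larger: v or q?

Chaining the given relations: v < r < s < n < m < t < p < w < q.
So v < q; q is the larger of the two.

q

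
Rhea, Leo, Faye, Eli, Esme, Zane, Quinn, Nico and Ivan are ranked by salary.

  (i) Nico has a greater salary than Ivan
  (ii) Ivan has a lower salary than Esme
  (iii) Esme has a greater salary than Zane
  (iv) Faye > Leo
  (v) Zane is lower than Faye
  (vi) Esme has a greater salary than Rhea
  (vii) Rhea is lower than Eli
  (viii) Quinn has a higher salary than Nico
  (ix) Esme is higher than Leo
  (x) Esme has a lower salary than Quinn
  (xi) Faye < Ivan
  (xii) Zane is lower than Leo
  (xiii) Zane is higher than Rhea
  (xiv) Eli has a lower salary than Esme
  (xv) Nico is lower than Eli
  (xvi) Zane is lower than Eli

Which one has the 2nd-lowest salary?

Zane

Piecing the relations together gives one ordering: Rhea < Zane < Leo < Faye < Ivan < Nico < Eli < Esme < Quinn.
The 2nd smallest is Zane.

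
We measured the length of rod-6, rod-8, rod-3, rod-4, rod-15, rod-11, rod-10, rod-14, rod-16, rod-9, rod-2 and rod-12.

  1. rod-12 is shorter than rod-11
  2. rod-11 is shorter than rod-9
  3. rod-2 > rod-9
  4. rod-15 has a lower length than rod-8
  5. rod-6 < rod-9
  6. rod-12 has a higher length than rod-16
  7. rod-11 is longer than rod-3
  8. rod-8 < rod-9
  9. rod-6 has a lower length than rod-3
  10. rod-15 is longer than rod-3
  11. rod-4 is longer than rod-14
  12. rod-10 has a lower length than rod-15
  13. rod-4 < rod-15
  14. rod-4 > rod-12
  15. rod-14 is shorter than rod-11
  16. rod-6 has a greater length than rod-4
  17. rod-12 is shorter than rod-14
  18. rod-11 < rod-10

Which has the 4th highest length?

rod-15

Chaining the given pairs: rod-16 < rod-12 < rod-14 < rod-4 < rod-6 < rod-3 < rod-11 < rod-10 < rod-15 < rod-8 < rod-9 < rod-2.
The 4th largest is rod-15.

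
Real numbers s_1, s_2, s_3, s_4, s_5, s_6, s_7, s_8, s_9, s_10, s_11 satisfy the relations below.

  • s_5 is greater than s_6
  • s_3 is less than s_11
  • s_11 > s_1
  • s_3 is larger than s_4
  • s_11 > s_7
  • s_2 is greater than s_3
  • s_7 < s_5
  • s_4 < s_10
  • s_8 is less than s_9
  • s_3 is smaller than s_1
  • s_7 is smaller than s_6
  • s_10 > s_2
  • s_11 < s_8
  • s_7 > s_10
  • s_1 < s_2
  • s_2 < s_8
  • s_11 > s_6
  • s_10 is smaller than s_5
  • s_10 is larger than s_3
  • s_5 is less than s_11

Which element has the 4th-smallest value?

s_2

Chaining the given pairs: s_4 < s_3 < s_1 < s_2 < s_10 < s_7 < s_6 < s_5 < s_11 < s_8 < s_9.
The 4th smallest is s_2.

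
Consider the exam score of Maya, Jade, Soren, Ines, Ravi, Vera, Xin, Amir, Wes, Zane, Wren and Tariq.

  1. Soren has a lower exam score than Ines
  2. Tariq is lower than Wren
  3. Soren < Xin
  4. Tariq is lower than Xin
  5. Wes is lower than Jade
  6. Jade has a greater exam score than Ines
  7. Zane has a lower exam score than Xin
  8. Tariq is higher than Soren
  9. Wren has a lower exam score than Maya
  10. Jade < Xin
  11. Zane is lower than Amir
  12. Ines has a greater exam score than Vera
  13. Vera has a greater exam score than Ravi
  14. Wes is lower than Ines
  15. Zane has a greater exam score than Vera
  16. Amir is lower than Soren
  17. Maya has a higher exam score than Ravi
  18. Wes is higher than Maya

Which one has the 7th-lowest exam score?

Chaining the given pairs: Ravi < Vera < Zane < Amir < Soren < Tariq < Wren < Maya < Wes < Ines < Jade < Xin.
Counting 7 from the smallest end gives Wren.

Wren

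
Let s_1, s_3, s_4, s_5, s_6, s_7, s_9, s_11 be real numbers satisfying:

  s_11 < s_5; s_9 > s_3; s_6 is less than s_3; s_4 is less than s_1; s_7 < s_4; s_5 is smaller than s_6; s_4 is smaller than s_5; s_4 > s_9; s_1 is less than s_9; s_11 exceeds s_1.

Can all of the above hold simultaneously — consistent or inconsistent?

inconsistent

Chaining the given relations yields s_4 < s_1 < s_11 < s_5 < s_6 < s_3 < s_9, so s_4 < s_9. But one relation states s_9 < s_4. These cannot both hold.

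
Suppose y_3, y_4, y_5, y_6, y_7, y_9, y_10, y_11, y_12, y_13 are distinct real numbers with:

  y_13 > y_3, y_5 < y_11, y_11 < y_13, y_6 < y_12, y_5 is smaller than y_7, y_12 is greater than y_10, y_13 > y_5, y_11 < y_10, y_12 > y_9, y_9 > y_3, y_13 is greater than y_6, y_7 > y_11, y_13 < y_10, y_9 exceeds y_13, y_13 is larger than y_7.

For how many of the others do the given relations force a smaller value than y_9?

Directly below y_9: y_3, y_13.
One step further: y_5, y_11, y_6, y_7 (6 so far).
Nothing else is reachable below y_9; 6 in all.

6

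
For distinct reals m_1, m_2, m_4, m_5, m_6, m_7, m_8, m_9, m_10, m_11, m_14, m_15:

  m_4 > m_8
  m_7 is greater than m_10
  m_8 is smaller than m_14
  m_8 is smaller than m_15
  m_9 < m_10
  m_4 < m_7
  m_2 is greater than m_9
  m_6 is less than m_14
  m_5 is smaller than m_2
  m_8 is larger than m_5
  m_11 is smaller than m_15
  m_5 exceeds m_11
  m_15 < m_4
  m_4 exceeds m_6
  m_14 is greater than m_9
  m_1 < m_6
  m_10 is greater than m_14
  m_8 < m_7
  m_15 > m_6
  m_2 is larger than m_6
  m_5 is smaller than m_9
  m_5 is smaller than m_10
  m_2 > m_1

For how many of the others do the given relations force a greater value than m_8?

5

The elements the relations force above m_8 are m_15, m_14, m_4, m_10, m_7 — no chain reaches any other.
That is 5.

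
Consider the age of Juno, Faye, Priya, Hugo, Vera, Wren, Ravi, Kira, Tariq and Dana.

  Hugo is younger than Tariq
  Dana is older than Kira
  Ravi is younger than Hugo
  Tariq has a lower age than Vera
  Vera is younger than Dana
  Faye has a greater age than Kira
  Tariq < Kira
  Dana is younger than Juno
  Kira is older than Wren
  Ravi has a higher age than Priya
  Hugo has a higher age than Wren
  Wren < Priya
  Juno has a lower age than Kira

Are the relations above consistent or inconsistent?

Chaining the given relations yields Dana < Juno < Kira, so Dana < Kira. But one relation states Kira < Dana. These cannot both hold.

inconsistent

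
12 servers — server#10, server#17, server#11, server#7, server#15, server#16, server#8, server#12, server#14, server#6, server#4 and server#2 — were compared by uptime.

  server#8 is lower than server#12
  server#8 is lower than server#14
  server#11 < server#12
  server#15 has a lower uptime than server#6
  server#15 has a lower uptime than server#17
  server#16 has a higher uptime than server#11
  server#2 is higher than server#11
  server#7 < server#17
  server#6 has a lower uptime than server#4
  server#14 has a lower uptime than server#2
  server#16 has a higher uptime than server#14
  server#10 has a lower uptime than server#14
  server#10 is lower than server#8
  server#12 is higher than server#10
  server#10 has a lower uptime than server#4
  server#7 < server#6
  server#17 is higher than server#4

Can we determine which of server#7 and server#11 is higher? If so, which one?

undetermined

Following every chain through server#7: above server#7 we get server#6, server#4, server#17.
server#11 is not reached, and no chain runs the other way from server#11 to server#7.
So the given relations leave the order of server#7 and server#11 undetermined.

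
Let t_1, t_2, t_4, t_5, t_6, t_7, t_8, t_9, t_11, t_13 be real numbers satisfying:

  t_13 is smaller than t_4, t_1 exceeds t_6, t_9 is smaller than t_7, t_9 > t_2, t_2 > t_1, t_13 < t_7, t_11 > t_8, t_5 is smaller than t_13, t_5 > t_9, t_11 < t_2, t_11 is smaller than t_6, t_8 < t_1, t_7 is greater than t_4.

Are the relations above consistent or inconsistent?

consistent

Every relation is compatible with t_8 < t_11 < t_6 < t_1 < t_2 < t_9 < t_5 < t_13 < t_4 < t_7; the set is consistent.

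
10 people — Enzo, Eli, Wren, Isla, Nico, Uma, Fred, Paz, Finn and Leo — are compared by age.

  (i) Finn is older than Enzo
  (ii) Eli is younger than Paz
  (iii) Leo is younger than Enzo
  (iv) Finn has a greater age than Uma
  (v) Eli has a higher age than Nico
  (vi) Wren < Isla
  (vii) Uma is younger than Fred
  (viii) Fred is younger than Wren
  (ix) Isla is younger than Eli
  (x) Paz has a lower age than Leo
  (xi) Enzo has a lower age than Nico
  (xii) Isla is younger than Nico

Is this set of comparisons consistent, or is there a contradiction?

inconsistent

We have Enzo < Nico stated directly, yet also Nico < Eli < Paz < Leo < Enzo by chaining the others — so Nico < Enzo. Contradiction.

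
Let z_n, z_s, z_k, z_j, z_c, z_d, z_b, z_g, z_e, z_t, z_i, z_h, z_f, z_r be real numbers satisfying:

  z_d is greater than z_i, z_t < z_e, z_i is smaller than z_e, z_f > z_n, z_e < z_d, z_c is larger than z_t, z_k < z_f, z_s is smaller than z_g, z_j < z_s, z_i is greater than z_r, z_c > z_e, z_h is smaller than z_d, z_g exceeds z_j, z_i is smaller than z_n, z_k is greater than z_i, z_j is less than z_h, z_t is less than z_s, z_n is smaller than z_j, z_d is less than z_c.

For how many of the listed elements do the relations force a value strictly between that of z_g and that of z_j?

Chaining upward from z_j reaches: z_h, z_s, z_d, z_c.
Chaining downward from z_g reaches: z_t, z_r, z_i, z_n, z_s.
Strictly between z_j and z_g are those in both lists: z_s — 1 element.

1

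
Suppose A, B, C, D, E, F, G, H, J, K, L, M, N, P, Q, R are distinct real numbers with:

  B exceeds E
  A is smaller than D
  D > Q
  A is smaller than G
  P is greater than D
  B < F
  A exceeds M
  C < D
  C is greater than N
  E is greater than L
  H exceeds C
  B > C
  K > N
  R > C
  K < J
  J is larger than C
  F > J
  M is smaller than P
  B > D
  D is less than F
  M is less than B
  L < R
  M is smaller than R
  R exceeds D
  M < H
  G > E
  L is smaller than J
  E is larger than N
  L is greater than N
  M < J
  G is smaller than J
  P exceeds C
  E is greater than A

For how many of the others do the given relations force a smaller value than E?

The elements the relations force below E are N, M, A, L — no chain reaches any other.
That is 4.

4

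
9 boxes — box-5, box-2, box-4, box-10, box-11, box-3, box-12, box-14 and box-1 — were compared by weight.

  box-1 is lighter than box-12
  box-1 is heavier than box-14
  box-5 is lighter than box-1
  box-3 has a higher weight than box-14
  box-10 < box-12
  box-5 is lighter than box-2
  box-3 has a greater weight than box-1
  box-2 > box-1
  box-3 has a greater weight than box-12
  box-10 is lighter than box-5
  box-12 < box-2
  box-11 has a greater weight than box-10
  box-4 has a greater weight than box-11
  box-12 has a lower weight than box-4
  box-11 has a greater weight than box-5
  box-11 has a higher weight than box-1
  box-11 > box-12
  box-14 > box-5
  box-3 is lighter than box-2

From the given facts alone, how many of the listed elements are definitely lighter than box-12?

4

The elements the relations force below box-12 are box-10, box-5, box-14, box-1 — no chain reaches any other.
That is 4.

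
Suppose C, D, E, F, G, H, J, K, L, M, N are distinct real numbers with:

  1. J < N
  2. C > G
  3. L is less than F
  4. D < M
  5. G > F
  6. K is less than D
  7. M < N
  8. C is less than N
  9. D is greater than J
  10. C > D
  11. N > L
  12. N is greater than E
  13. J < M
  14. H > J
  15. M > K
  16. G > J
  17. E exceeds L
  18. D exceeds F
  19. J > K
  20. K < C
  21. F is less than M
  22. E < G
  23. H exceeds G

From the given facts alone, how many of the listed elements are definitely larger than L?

From L the given relations immediately reach F, E, N.
From those, G, D, M — 6 in total.
From those, H, C — 8 in total.
No other element is forced above L by the given relations, so the count is 8.

8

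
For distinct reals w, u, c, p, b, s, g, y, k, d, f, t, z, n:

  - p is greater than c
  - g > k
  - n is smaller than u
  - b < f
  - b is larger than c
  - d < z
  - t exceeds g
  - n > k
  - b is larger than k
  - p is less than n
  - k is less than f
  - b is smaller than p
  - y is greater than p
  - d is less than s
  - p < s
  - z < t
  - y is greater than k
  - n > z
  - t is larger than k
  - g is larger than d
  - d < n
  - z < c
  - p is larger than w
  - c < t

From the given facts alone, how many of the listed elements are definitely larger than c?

From c the given relations immediately reach b, p, t.
From those, n, y, s, f — 7 in total.
From those, u — 8 in total.
No other element is forced above c by the given relations, so the count is 8.

8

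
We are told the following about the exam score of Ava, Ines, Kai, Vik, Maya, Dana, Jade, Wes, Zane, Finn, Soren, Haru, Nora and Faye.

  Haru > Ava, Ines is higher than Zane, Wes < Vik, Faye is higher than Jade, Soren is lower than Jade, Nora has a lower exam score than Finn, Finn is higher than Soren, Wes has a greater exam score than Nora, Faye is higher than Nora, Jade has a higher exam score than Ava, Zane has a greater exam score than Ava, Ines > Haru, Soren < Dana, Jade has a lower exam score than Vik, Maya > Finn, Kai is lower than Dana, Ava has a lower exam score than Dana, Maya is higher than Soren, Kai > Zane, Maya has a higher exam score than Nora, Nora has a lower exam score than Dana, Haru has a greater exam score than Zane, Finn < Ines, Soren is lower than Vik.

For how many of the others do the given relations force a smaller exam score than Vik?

Directly below Vik: Soren, Jade, Wes.
One step further: Ava, Nora (5 so far).
Nothing else is reachable below Vik; 5 in all.

5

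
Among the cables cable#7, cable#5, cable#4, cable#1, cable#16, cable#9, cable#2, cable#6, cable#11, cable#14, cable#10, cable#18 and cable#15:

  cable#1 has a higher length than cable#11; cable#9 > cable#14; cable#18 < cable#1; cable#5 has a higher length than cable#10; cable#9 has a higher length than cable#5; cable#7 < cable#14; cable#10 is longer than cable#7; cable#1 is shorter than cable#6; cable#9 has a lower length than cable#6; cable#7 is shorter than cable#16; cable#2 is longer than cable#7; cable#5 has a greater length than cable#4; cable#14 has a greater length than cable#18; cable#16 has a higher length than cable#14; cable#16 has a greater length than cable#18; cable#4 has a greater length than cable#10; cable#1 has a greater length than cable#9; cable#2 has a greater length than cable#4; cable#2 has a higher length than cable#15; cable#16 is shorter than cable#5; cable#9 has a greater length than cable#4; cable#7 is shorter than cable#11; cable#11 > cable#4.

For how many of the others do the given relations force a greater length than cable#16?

Directly above cable#16: cable#5.
One step further: cable#9 (2 so far).
One step further: cable#1, cable#6 (4 so far).
Nothing else is reachable above cable#16; 4 in all.

4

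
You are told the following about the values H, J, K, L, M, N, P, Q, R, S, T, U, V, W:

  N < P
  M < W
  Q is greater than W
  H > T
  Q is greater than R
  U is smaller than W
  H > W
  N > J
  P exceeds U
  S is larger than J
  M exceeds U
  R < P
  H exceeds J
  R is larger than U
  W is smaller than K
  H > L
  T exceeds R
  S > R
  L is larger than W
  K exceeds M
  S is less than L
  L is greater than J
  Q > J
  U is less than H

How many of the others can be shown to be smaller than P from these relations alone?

4

Directly below P: U, R, N.
One step further: J (4 so far).
Nothing else is reachable below P; 4 in all.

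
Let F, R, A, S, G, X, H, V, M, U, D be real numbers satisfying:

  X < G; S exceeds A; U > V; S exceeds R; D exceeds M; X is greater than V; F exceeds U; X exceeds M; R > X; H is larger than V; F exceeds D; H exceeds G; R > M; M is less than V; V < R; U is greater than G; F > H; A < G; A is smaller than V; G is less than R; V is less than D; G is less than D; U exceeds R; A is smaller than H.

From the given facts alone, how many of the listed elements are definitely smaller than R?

The elements the relations force below R are M, A, V, X, G — no chain reaches any other.
That is 5.

5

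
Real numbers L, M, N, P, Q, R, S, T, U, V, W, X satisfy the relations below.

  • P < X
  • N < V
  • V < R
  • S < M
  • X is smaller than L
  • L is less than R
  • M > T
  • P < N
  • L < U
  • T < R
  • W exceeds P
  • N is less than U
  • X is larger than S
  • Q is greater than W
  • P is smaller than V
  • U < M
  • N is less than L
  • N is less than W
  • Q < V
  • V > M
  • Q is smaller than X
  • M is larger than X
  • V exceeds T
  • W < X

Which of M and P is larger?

M

Following the relations from P: P < N < W < Q < X < L < U < M.
So P < M; M is the larger of the two.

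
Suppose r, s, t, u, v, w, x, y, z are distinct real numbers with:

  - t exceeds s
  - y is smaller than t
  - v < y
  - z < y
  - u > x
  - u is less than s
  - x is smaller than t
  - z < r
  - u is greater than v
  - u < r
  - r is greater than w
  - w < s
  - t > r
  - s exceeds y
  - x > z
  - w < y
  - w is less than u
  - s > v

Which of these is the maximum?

Chaining downward from t: directly below it, x, y, r, s; then z, v, w, u.
That covers every other element, and nothing is given above t, so t is the maximum.

t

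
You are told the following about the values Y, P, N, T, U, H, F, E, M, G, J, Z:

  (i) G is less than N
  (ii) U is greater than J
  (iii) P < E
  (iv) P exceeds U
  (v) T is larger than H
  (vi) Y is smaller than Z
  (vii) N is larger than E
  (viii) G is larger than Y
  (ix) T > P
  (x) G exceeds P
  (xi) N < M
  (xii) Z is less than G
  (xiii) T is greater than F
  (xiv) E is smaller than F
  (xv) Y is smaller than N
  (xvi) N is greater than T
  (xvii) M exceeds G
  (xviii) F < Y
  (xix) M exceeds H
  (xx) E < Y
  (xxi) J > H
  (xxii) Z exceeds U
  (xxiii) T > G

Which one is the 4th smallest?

P

Piecing the relations together gives one ordering: H < J < U < P < E < F < Y < Z < G < T < N < M.
Counting 4 from the smallest end gives P.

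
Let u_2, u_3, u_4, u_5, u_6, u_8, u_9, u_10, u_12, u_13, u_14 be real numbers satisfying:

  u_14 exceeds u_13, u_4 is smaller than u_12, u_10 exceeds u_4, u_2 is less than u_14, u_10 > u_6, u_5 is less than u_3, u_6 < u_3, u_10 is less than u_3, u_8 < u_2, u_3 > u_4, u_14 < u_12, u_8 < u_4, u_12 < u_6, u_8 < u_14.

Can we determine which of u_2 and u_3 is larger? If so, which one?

u_2 < u_14 and u_14 < u_12 give u_2 < u_12.
Then u_12 < u_6 extends the chain to u_6.
Then u_6 < u_10 extends the chain to u_10.
Then u_10 < u_3 extends the chain to u_3.
So u_3 is larger.

u_3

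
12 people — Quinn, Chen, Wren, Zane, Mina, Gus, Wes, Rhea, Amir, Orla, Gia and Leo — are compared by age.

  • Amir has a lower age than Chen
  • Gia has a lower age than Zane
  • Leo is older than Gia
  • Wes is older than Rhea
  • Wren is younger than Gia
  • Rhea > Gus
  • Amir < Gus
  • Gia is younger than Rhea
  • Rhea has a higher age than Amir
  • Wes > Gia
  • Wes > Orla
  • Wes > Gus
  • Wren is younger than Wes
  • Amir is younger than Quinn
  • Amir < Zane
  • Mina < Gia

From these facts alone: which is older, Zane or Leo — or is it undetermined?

undetermined

Following every chain through Zane: below Zane we get Wren, Amir, Mina, Gia.
Leo is not reached, and no chain runs the other way from Leo to Zane.
So the given relations leave the order of Zane and Leo undetermined.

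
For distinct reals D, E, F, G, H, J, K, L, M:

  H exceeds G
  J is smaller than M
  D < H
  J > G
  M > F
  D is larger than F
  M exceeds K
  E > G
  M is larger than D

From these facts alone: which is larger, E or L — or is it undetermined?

undetermined

Following every chain through L: nothing is chained to L.
E is not reached, and no chain runs the other way from E to L.
So the given relations leave the order of L and E undetermined.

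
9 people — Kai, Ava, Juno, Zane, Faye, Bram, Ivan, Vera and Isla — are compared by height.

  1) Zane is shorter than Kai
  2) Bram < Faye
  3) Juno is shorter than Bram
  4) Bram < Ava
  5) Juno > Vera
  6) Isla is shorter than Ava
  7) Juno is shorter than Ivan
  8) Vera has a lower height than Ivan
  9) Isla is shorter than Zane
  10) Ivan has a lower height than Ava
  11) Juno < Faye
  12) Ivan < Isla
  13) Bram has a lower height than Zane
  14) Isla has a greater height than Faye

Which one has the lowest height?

Juno is not least since Vera < Juno; Bram is not least since Juno < Bram; Ivan is not least since Vera < Ivan; Faye is not least since Bram < Faye; Isla is not least since Faye < Isla; Zane is not least since Bram < Zane; Kai is not least since Zane < Kai; Ava is not least since Ivan < Ava.
Only Vera has nothing below it, so Vera is the lowest height.

Vera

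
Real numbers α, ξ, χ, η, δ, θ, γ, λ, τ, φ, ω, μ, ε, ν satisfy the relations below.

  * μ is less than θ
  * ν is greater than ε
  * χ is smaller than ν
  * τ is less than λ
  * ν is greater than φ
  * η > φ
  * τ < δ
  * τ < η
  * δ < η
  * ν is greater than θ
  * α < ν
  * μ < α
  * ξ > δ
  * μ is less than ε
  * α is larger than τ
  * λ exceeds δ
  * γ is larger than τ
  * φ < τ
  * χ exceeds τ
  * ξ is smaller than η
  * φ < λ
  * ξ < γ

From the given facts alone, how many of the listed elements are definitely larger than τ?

From τ the given relations immediately reach δ, χ, λ, α, η, γ.
From those, ξ, ν — 8 in total.
Nothing else is reachable above τ; 8 in all.

8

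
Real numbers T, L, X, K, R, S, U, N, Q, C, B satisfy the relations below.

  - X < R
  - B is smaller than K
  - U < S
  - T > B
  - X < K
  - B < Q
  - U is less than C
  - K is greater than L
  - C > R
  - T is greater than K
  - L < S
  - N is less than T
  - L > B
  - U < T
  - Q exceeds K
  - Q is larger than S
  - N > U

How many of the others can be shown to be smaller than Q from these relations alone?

6

The elements the relations force below Q are U, X, B, L, K, S — no chain reaches any other.
That is 6.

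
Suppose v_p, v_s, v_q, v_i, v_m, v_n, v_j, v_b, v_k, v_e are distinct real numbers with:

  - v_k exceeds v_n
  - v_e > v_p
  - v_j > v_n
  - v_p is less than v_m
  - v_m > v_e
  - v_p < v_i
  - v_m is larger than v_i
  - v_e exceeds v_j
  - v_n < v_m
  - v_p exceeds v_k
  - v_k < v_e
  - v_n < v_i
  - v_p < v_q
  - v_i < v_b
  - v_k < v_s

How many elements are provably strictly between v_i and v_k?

Chaining upward from v_k reaches: v_s, v_p, v_e, v_b, v_m, v_q.
Chaining downward from v_i reaches: v_n, v_p.
Strictly between v_k and v_i are those in both lists: v_p — 1 element.

1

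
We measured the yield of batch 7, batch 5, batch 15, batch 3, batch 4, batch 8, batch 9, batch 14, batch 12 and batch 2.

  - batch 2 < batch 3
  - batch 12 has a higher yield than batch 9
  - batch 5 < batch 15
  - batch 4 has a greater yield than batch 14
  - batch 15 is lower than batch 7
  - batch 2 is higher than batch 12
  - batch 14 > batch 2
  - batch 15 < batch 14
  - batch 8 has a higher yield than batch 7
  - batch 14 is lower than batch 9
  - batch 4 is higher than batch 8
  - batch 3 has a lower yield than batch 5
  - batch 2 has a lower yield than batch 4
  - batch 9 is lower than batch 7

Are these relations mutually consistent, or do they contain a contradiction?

Chaining the given relations yields batch 12 < batch 2 < batch 3 < batch 5 < batch 15 < batch 14 < batch 9, so batch 12 < batch 9. But one relation states batch 9 < batch 12. These cannot both hold.

inconsistent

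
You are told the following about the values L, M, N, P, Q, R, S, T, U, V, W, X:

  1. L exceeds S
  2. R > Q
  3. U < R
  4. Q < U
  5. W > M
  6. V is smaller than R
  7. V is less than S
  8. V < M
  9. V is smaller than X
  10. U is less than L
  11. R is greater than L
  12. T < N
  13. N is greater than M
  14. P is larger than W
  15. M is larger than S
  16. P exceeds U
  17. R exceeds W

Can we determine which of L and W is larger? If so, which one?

undetermined

Following every chain through W: above W we get P, R; below W we get V, S, M.
L is not reached, and no chain runs the other way from L to W.
So the given relations leave the order of W and L undetermined.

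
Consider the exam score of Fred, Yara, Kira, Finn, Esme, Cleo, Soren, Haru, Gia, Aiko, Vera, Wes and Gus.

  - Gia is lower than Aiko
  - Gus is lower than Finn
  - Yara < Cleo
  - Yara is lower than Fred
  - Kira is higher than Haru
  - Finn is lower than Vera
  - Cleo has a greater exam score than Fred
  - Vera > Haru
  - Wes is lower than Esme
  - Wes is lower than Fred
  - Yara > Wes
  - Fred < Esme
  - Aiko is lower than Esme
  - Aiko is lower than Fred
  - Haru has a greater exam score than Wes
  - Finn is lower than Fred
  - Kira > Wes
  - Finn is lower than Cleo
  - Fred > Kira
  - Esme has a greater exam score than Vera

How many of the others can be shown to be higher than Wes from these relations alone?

7

From Wes the given relations immediately reach Haru, Yara, Kira, Fred, Esme.
From those, Vera, Cleo — 7 in total.
No other element is forced above Wes by the given relations, so the count is 7.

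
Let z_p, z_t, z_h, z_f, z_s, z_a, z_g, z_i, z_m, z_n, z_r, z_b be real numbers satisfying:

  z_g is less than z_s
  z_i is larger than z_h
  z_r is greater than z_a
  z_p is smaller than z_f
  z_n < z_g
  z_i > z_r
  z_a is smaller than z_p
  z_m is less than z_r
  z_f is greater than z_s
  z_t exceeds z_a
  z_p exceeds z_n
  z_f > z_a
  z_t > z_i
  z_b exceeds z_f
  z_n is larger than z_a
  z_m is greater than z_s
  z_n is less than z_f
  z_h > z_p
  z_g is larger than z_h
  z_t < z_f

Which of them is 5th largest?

z_r

The consecutive relations fix a unique order: z_a < z_n < z_p < z_h < z_g < z_s < z_m < z_r < z_i < z_t < z_f < z_b.
The 5th largest is z_r.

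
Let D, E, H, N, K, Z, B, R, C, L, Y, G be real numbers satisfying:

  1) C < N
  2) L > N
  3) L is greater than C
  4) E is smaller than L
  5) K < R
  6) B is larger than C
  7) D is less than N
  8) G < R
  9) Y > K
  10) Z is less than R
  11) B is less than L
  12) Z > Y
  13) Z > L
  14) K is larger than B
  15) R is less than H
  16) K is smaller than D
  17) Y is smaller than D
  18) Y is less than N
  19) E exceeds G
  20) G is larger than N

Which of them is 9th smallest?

L

Piecing the relations together gives one ordering: C < B < K < Y < D < N < G < E < L < Z < R < H.
Counting 9 from the smallest end gives L.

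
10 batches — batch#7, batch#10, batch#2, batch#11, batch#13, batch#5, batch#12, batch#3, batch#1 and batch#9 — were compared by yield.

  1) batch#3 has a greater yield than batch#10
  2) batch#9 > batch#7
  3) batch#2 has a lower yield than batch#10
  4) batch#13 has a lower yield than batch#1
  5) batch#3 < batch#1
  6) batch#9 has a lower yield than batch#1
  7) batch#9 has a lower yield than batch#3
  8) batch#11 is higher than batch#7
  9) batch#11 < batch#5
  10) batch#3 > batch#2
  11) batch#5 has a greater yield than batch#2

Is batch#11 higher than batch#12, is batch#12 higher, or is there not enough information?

undetermined

Following every chain through batch#11: above batch#11 we get batch#5; below batch#11 we get batch#7.
batch#12 is not reached, and no chain runs the other way from batch#12 to batch#11.
So the given relations leave the order of batch#11 and batch#12 undetermined.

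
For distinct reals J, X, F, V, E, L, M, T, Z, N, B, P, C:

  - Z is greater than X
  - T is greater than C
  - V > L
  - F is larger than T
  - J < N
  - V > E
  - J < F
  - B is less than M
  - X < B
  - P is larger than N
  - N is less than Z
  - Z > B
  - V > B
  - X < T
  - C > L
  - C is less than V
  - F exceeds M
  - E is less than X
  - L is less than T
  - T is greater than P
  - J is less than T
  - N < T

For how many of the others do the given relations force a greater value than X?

6

The elements the relations force above X are B, V, M, T, Z, F — no chain reaches any other.
That is 6.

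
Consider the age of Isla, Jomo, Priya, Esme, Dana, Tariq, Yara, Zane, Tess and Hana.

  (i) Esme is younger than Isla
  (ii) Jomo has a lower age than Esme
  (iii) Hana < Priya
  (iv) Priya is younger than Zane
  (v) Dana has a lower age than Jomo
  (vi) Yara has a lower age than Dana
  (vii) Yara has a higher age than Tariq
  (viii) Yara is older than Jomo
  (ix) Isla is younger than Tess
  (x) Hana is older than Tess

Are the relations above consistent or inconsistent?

We have Jomo < Yara stated directly, yet also Yara < Dana < Jomo by chaining the others — so Yara < Jomo. Contradiction.

inconsistent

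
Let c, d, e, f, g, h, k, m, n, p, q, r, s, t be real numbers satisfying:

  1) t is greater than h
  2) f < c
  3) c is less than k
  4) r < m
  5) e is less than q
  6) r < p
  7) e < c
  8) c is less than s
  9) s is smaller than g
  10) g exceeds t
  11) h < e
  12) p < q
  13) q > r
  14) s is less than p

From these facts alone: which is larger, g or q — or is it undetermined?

Following every chain through g: below g we get h, t, e, f, c, s.
q is not reached, and no chain runs the other way from q to g.
So the given relations leave the order of g and q undetermined.

undetermined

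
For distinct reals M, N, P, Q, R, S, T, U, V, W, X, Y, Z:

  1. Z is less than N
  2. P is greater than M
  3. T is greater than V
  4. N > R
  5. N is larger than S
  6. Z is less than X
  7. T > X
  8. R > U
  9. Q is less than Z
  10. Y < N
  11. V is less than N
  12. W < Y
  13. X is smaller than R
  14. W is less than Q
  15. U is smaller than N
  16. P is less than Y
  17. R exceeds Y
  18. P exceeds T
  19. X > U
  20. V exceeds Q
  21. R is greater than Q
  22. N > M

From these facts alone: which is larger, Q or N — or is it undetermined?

Q < Z and Z < X give Q < X.
With X < T: Q < Z < X < T.
Then T < P extends the chain to P.
Then P < Y extends the chain to Y.
Then Y < R extends the chain to R.
Then R < N extends the chain to N.
So N is larger.

N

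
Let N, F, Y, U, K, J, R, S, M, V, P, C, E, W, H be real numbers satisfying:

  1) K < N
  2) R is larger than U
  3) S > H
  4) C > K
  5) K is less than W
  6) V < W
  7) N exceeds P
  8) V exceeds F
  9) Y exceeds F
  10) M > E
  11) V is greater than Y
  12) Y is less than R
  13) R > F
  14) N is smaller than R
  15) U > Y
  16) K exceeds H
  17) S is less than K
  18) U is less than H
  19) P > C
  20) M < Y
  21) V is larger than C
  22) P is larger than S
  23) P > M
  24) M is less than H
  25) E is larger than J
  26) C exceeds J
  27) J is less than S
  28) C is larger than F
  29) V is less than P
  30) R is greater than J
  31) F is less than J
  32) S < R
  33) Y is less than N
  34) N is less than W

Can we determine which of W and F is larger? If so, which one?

F < J and J < E give F < E.
With E < M: F < J < E < M.
Then M < Y extends the chain to Y.
Then Y < U extends the chain to U.
Then U < H extends the chain to H.
Then H < S extends the chain to S.
With S < K: F < J < E < M < Y < U < H < S < K.
Then K < C extends the chain to C.
Then C < V extends the chain to V.
Then V < P extends the chain to P.
Then P < N extends the chain to N.
With N < W: F < J < E < M < Y < U < H < S < K < C < V < P < N < W.
So W is larger.

W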